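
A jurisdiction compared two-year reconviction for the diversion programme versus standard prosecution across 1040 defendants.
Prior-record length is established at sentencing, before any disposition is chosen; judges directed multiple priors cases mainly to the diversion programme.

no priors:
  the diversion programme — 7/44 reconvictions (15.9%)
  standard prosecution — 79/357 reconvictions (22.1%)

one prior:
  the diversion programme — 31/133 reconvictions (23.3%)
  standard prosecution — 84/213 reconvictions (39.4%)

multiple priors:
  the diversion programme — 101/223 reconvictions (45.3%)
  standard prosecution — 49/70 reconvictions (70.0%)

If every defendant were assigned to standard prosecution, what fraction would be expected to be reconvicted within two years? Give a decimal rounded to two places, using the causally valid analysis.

Within every prior-record length level the diversion programme has the lower rate, yet pooled standard prosecution does — Simpson's reversal.
Prior-record length differs across dispositions for reasons unrelated to any effect of the disposition itself, and it separately predicts the outcome — a classic confounder. We must compare within prior-record length levels.
Standardising standard prosecution to the population prior-record length mix: 0.386·79/357 + 0.333·84/213 + 0.282·49/70 = 0.414.

0.41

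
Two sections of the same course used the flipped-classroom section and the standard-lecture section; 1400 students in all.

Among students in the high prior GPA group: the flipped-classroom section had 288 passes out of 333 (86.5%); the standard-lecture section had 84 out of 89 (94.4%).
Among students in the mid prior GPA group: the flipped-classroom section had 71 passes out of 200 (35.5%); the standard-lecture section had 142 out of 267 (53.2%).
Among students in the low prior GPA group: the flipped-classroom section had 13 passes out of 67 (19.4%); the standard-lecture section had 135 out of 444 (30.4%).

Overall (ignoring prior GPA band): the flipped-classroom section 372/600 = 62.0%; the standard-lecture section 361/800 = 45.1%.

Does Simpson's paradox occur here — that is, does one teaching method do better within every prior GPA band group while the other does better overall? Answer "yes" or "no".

yes

Within each prior GPA band level (high prior GPA 86.5% vs 94.4%; mid prior GPA 35.5% vs 53.2%; low prior GPA 19.4% vs 30.4%), the standard-lecture section has the higher rate every time. Pooled: 62.0% vs 45.1% — the flipped-classroom section has the higher rate overall. The two comparisons disagree.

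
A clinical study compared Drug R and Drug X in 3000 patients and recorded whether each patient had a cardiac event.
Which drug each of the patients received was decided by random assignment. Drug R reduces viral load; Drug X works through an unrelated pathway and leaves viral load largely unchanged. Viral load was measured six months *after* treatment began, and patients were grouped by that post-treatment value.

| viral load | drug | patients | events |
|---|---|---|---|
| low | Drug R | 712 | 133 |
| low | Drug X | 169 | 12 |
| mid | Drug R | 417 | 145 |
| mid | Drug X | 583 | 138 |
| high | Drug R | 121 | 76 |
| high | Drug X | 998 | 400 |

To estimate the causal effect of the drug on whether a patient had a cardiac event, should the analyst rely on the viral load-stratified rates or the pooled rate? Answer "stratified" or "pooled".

The stratified and pooled comparisons disagree (Drug X wins within each viral load; Drug R wins overall), so the answer turns on the causal role of viral load.
Stratifying would compare drugs among patients the drugs themselves sorted into viral load groups — a form of selection on an intermediate. The unconditioned pooled rates give the total causal effect.
Pooled: Drug R 28.3% vs Drug X 31.4%; Drug R is lower overall.

pooled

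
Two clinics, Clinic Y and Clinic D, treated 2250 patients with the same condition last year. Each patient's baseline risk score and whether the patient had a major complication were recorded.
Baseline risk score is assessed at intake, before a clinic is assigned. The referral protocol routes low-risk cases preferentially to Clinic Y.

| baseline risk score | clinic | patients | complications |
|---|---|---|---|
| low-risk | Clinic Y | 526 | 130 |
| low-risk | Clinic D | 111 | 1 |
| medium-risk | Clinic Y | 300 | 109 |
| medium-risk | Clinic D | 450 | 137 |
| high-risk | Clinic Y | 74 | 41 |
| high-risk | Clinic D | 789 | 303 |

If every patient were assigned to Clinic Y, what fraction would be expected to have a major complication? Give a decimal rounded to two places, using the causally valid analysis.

0.40

Clinic D is lower inside every baseline risk score stratum but Clinic Y is lower in aggregate. Whether to stratify depends on how baseline risk score relates to the clinic.
Baseline risk score satisfies the back-door criterion: it is not a descendant of the clinic, and it blocks the spurious path from clinic to outcome. Adjusting for it (i.e., using the within-baseline risk score rates) gives the causal effect.
Standardising Clinic Y to the population baseline risk score mix: 0.283·130/526 + 0.333·109/300 + 0.384·41/74 = 0.404.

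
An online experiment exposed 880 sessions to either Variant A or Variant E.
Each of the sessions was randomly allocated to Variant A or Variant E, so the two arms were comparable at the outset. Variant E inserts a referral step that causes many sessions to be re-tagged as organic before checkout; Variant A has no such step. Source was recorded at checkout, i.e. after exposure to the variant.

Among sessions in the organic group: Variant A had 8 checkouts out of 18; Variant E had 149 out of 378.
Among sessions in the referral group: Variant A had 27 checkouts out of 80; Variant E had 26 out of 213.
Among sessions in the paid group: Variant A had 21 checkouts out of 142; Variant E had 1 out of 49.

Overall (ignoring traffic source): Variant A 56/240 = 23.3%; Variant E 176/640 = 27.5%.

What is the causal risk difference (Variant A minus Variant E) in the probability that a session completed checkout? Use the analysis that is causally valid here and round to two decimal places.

-0.04

Stratifying would compare variants among sessions the variants themselves sorted into traffic source groups — a form of selection on an intermediate. The unconditioned pooled rates give the total causal effect.
The causal difference is the pooled difference: 0.233 − 0.275 = -0.042.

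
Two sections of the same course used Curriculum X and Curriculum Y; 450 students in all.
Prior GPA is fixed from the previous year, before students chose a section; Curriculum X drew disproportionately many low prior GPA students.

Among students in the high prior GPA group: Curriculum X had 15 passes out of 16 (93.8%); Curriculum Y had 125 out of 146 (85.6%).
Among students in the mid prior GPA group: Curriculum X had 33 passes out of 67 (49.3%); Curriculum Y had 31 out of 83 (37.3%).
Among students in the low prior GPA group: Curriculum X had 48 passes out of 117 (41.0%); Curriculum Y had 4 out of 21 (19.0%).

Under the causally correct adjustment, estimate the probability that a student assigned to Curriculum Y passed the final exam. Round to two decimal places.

0.49

The stratified and pooled comparisons disagree (Curriculum X wins within each prior GPA band; Curriculum Y wins overall), so the answer turns on the causal role of prior GPA band.
Here prior GPA band is a common cause — it drives both which teaching method a case falls under and the outcome. The crude comparison mixes populations; the stratum-specific rates are the causally relevant ones.
Standardising Curriculum Y to the population prior GPA band mix: 0.360·125/146 + 0.333·31/83 + 0.307·4/21 = 0.491.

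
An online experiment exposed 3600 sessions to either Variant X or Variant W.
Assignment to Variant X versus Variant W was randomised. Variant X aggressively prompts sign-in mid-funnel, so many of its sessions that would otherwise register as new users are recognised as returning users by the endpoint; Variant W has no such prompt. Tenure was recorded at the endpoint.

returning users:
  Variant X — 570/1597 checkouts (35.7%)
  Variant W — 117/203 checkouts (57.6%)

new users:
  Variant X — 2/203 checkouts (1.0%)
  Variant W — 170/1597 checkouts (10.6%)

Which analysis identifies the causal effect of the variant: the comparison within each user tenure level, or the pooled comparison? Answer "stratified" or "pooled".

pooled

The distribution of user tenure is itself part of what the variant does — it is an intermediate outcome. Holding it fixed would remove that part of the effect; the total effect is the pooled difference.
Pooled: Variant X 31.8% vs Variant W 15.9%; Variant X is higher overall.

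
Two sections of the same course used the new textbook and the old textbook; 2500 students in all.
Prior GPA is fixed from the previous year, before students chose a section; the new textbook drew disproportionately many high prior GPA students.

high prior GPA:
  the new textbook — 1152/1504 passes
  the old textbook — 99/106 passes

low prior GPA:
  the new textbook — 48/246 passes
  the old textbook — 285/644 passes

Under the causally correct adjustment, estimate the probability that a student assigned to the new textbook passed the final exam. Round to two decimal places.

0.56

the old textbook is higher inside every prior GPA band stratum but the new textbook is higher in aggregate. Whether to stratify depends on how prior GPA band relates to the teaching method.
Nothing the teaching method does changes prior GPA band; the imbalance is an allocation artefact. With prior GPA band also predicting the outcome, the pooled figure is confounded, and the within-stratum comparison is the causal one.
Standardising the new textbook to the population prior GPA band mix: 0.644·1152/1504 + 0.356·48/246 = 0.563.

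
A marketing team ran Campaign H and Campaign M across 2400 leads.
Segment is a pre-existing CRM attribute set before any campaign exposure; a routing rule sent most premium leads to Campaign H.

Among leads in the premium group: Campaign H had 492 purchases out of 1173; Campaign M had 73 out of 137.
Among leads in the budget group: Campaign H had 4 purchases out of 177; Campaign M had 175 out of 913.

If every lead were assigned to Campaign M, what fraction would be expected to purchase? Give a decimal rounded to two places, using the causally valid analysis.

Campaign M is higher inside every customer segment stratum but Campaign H is higher in aggregate. Whether to stratify depends on how customer segment relates to the campaign.
Customer segment differs across campaigns for reasons unrelated to any effect of the campaign itself, and it separately predicts the outcome — a classic confounder. We must compare within customer segment levels.
Standardising Campaign M to the population customer segment mix: 0.546·73/137 + 0.454·175/913 = 0.378.

0.38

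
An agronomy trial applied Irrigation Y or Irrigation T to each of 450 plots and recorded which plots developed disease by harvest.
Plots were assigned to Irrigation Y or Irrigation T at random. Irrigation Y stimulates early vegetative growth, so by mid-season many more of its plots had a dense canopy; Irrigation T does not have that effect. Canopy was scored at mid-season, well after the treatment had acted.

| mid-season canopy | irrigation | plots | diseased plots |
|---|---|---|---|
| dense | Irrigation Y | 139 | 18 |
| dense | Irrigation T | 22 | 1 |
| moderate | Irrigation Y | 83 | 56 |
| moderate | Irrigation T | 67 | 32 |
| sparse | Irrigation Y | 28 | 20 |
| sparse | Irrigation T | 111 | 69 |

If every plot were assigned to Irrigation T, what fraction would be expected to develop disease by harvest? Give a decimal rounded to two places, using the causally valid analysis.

The stratified and pooled comparisons disagree (Irrigation T wins within each mid-season canopy; Irrigation Y wins overall), so the answer turns on the causal role of mid-season canopy.
Mid-season canopy lies on the pathway irrigation → mid-season canopy → outcome, so adjusting for it blocks the indirect effect. For the total causal effect of irrigation, use the unadjusted pooled rates.
So P(outcome | do(Irrigation T)) is just the pooled rate for Irrigation T: 102/200 = 0.510.

0.51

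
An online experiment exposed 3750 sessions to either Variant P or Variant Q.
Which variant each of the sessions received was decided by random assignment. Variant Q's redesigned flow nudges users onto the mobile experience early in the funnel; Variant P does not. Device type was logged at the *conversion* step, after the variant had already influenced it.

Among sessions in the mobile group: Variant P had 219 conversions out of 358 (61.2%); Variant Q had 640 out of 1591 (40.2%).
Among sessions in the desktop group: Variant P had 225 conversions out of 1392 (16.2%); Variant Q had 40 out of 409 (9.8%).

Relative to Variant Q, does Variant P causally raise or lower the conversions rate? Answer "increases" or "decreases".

decreases

Device type here is a post-treatment variable shaped by the variant; conditioning on it would introduce bias rather than remove it. The overall comparison is the causal one.
Pooled: Variant P 25.4% vs Variant Q 34.0%; Variant Q is higher overall.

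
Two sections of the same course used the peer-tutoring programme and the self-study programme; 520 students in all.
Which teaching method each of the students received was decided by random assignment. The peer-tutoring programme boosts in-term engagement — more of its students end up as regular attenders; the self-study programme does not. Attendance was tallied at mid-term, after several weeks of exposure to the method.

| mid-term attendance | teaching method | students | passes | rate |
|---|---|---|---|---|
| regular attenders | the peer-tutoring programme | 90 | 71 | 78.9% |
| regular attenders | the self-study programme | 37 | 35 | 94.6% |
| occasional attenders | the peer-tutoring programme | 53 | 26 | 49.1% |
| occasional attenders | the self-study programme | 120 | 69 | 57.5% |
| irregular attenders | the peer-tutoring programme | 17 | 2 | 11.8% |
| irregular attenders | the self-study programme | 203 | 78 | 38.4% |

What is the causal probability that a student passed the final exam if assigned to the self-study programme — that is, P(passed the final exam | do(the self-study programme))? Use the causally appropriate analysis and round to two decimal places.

0.51

Within every mid-term attendance level the self-study programme has the higher rate, yet pooled the peer-tutoring programme does — Simpson's reversal.
Mid-term attendance here is a post-treatment variable shaped by the teaching method; conditioning on it would introduce bias rather than remove it. The overall comparison is the causal one.
So P(outcome | do(the self-study programme)) is just the pooled rate for the self-study programme: 182/360 = 0.506.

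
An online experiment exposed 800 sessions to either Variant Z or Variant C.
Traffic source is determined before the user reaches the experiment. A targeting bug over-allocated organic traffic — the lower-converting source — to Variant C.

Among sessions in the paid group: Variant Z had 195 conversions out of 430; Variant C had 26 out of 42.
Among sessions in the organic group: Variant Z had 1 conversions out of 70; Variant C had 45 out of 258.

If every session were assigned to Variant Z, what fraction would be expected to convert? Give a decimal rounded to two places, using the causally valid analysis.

0.27

The stratified and pooled comparisons disagree (Variant C wins within each traffic source; Variant Z wins overall), so the answer turns on the causal role of traffic source.
The imbalance in traffic source arose from how sessions were allocated, not from anything the variant did; and traffic source independently affects the outcome. The pooled gap is confounded — condition on traffic source.
Standardising Variant Z to the population traffic source mix: 0.590·195/430 + 0.410·1/70 = 0.273.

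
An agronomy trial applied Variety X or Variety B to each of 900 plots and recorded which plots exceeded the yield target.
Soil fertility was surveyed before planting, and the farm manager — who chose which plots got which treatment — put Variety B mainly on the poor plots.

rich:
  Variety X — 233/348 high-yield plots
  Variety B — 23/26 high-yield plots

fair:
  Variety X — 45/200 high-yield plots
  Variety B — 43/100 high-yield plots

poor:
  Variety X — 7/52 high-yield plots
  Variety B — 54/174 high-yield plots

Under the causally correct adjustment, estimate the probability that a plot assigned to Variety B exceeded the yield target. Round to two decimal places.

0.59

Nothing the variety does changes soil fertility; the imbalance is an allocation artefact. With soil fertility also predicting the outcome, the pooled figure is confounded, and the within-stratum comparison is the causal one.
Standardising Variety B to the population soil fertility mix: 0.416·23/26 + 0.333·43/100 + 0.251·54/174 = 0.589.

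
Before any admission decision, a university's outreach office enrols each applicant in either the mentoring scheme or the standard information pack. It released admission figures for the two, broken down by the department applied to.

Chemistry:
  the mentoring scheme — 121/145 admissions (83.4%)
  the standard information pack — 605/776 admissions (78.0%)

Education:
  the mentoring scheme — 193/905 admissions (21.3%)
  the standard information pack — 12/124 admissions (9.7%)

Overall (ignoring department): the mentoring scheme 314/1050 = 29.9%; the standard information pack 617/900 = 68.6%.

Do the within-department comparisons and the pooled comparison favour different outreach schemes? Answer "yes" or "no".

Within each department level (Chemistry 83.4% vs 78.0%; Education 21.3% vs 9.7%), the mentoring scheme has the higher rate every time. Pooled: 29.9% vs 68.6% — the standard information pack has the higher rate overall. The two comparisons disagree.

yes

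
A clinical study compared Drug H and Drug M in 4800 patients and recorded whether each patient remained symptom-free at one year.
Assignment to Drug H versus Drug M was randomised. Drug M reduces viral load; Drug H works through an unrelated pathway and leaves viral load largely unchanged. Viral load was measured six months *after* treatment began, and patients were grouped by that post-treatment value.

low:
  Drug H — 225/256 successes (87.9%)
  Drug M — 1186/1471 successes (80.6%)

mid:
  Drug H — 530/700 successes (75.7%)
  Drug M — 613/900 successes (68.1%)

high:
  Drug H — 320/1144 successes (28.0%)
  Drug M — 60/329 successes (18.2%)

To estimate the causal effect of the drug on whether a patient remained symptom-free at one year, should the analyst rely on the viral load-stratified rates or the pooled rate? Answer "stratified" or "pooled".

Within every viral load level Drug H has the higher rate, yet pooled Drug M does — Simpson's reversal.
The distribution of viral load is itself part of what the drug does — it is an intermediate outcome. Holding it fixed would remove that part of the effect; the total effect is the pooled difference.
Pooled: Drug H 51.2% vs Drug M 68.9%; Drug M is higher overall.

pooled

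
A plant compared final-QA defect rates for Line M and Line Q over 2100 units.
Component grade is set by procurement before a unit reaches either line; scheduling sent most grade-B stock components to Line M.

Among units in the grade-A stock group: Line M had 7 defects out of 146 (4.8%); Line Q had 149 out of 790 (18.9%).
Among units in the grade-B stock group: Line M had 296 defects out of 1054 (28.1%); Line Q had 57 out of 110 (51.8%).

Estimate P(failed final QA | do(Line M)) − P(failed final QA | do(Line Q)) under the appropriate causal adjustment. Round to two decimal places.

Within every component grade level Line M has the lower rate, yet pooled Line Q does — Simpson's reversal.
Since component grade is a pre-existing factor (not a product of the line) and it affects the outcome on its own, it is a confounder. The stratified rates, not the pooled rate, identify the causal effect.
Adjusting over the population distribution of component grade: 0.446·(0.048−0.189) + 0.554·(0.281−0.518) = -0.194.

-0.19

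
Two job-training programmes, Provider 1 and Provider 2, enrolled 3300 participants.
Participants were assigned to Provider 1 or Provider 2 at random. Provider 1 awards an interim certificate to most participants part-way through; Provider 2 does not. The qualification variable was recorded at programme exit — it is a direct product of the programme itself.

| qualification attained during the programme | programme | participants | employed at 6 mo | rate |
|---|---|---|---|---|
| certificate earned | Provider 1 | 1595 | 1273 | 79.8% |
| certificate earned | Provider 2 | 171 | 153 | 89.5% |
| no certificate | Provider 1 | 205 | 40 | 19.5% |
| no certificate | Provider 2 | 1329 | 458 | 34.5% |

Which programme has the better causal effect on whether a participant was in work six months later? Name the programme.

Qualification attained during the programme here is a post-treatment variable shaped by the programme; conditioning on it would introduce bias rather than remove it. The overall comparison is the causal one.
Pooled: Provider 1 72.9% vs Provider 2 40.7%; Provider 1 is higher overall.

Provider 1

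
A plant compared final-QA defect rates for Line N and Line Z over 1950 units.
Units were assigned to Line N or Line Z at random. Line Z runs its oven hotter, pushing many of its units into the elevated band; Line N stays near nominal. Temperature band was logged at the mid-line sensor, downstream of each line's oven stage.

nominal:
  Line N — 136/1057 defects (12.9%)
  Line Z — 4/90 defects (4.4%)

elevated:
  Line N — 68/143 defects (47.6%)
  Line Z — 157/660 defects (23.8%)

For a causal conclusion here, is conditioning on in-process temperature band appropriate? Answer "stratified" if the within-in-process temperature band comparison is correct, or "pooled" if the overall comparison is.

pooled

In-process temperature band is recorded after the line and is itself shifted by it — it sits on the causal path from line to outcome. Conditioning on a mediator would strip out part of the effect we want; the pooled comparison gives the total causal effect.
Pooled: Line N 17.0% vs Line Z 21.5%; Line N is lower overall.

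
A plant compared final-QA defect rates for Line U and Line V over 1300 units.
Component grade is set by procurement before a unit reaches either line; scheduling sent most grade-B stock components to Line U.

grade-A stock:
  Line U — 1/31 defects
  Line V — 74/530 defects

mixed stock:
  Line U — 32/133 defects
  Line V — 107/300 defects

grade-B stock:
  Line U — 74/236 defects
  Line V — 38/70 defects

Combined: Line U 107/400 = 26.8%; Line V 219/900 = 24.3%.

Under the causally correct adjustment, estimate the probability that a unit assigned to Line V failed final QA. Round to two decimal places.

Since component grade is a pre-existing factor (not a product of the line) and it affects the outcome on its own, it is a confounder. The stratified rates, not the pooled rate, identify the causal effect.
Standardising Line V to the population component grade mix: 0.432·74/530 + 0.333·107/300 + 0.235·38/70 = 0.307.

0.31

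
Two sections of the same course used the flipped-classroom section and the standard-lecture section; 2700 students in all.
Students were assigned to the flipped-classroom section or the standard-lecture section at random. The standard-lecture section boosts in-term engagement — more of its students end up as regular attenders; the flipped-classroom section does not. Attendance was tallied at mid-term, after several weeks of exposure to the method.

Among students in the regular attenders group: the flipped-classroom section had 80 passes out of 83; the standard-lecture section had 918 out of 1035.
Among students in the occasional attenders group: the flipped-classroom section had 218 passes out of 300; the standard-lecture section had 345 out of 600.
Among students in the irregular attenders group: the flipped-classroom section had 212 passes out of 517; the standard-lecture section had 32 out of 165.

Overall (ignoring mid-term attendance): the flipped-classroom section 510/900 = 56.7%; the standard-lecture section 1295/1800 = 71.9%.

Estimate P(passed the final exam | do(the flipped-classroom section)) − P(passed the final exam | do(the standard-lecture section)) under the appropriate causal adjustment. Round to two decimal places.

-0.15

Within every mid-term attendance level the flipped-classroom section has the higher rate, yet pooled the standard-lecture section does — Simpson's reversal.
Mid-term attendance is recorded after the teaching method and is itself shifted by it — it sits on the causal path from teaching method to outcome. Conditioning on a mediator would strip out part of the effect we want; the pooled comparison gives the total causal effect.
The causal difference is the pooled difference: 0.567 − 0.719 = -0.153.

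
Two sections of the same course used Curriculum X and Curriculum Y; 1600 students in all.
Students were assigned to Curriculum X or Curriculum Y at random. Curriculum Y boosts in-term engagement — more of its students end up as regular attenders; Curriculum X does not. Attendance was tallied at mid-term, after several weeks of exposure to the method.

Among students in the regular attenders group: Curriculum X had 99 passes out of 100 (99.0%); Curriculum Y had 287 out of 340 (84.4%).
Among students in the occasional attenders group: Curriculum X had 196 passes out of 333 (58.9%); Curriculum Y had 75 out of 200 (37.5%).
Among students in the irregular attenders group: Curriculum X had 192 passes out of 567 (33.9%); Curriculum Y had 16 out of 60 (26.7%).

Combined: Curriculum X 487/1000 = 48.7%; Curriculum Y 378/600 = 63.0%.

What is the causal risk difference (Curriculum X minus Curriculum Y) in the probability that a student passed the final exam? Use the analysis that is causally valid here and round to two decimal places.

Mid-term attendance here is a post-treatment variable shaped by the teaching method; conditioning on it would introduce bias rather than remove it. The overall comparison is the causal one.
The causal difference is the pooled difference: 0.487 − 0.630 = -0.143.

-0.14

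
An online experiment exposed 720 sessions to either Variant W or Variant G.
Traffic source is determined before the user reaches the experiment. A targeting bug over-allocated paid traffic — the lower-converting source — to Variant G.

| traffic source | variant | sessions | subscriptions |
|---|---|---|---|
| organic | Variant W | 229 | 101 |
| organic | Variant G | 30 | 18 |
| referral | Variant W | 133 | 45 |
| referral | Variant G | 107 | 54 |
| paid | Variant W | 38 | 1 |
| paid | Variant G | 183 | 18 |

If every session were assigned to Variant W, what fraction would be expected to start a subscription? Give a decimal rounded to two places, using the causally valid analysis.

0.28

The imbalance in traffic source arose from how sessions were allocated, not from anything the variant did; and traffic source independently affects the outcome. The pooled gap is confounded — condition on traffic source.
Standardising Variant W to the population traffic source mix: 0.360·101/229 + 0.333·45/133 + 0.307·1/38 = 0.280.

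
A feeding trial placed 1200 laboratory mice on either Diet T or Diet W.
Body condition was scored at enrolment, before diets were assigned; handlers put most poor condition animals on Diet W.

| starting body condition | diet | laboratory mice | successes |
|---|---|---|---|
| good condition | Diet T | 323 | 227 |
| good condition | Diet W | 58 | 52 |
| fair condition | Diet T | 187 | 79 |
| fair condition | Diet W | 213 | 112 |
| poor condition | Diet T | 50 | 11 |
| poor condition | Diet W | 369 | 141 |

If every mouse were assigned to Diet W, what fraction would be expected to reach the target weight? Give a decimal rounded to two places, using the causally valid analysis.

0.59

Within every starting body condition level Diet W has the higher rate, yet pooled Diet T does — Simpson's reversal.
Here starting body condition is a common cause — it drives both which diet a case falls under and the outcome. The crude comparison mixes populations; the stratum-specific rates are the causally relevant ones.
Standardising Diet W to the population starting body condition mix: 0.318·52/58 + 0.333·112/213 + 0.349·141/369 = 0.593.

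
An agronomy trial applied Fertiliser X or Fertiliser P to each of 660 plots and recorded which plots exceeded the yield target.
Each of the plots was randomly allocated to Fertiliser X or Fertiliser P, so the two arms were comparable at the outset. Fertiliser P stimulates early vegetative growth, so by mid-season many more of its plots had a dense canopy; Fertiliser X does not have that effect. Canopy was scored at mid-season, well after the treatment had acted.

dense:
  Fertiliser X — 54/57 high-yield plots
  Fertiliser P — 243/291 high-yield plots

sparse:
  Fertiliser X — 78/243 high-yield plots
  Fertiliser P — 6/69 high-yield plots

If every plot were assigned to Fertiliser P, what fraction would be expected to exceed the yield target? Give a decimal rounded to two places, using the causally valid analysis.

0.69

Mid-season canopy here is a post-treatment variable shaped by the fertiliser; conditioning on it would introduce bias rather than remove it. The overall comparison is the causal one.
So P(outcome | do(Fertiliser P)) is just the pooled rate for Fertiliser P: 249/360 = 0.692.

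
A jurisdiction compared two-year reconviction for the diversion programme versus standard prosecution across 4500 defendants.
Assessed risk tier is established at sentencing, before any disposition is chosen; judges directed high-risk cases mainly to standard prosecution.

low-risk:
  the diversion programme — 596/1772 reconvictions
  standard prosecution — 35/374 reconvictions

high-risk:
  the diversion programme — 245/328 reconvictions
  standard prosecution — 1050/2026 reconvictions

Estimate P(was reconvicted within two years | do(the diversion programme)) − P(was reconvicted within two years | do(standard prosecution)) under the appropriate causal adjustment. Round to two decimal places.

Assessed risk tier satisfies the back-door criterion: it is not a descendant of the disposition, and it blocks the spurious path from disposition to outcome. Adjusting for it (i.e., using the within-assessed risk tier rates) gives the causal effect.
Adjusting over the population distribution of assessed risk tier: 0.477·(0.336−0.094) + 0.523·(0.747−0.518) = +0.235.

+0.24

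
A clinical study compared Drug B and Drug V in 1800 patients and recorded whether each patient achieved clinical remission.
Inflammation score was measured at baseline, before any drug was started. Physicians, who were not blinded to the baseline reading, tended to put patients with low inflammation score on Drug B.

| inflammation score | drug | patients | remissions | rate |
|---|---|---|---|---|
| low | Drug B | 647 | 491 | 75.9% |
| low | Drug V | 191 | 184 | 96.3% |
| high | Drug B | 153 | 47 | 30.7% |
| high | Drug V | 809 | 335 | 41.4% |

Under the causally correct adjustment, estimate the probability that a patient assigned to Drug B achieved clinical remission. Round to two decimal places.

Drug V is higher inside every inflammation score stratum but Drug B is higher in aggregate. Whether to stratify depends on how inflammation score relates to the drug.
Inflammation score is set before the drug has any effect — it is not caused by the drug — and it independently drives the outcome. That makes it a confounder, so the causal comparison is within inflammation score levels.
Standardising Drug B to the population inflammation score mix: 0.466·491/647 + 0.534·47/153 = 0.517.

0.52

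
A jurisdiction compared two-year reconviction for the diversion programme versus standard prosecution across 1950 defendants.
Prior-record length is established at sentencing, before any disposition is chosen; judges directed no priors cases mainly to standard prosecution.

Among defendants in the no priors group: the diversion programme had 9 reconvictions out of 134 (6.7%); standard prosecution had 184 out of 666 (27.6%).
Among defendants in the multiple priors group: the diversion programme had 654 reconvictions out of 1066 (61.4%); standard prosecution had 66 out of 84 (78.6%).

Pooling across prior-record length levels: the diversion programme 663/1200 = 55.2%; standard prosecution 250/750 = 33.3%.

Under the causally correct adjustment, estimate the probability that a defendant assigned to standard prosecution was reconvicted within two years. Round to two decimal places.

Nothing the disposition does changes prior-record length; the imbalance is an allocation artefact. With prior-record length also predicting the outcome, the pooled figure is confounded, and the within-stratum comparison is the causal one.
Standardising standard prosecution to the population prior-record length mix: 0.410·184/666 + 0.590·66/84 = 0.577.

0.58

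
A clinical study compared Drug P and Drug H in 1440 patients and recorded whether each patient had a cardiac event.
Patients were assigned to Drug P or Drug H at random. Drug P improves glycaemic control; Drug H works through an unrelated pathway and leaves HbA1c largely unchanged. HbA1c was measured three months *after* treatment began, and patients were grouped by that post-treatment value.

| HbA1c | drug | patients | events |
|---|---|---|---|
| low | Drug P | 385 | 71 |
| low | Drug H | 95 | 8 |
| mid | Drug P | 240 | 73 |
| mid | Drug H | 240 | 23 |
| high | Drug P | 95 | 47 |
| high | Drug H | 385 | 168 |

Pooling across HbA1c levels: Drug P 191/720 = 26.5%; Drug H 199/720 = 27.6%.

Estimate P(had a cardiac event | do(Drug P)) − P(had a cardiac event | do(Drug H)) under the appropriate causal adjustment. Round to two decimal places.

-0.01

HbA1c lies on the pathway drug → HbA1c → outcome, so adjusting for it blocks the indirect effect. For the total causal effect of drug, use the unadjusted pooled rates.
The causal difference is the pooled difference: 0.265 − 0.276 = -0.011.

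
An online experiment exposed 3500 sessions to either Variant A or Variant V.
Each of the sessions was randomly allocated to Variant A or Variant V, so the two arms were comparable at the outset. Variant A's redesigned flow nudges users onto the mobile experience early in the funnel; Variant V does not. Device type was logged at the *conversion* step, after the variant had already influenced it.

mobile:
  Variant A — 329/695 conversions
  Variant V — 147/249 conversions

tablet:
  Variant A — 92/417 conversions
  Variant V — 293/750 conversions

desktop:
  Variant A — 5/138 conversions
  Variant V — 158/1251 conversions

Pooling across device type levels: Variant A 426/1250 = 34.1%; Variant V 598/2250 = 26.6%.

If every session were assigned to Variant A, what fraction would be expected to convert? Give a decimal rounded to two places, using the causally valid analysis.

Variant V is higher inside every device type stratum but Variant A is higher in aggregate. Whether to stratify depends on how device type relates to the variant.
Device type is recorded after the variant and is itself shifted by it — it sits on the causal path from variant to outcome. Conditioning on a mediator would strip out part of the effect we want; the pooled comparison gives the total causal effect.
So P(outcome | do(Variant A)) is just the pooled rate for Variant A: 426/1250 = 0.341.

0.34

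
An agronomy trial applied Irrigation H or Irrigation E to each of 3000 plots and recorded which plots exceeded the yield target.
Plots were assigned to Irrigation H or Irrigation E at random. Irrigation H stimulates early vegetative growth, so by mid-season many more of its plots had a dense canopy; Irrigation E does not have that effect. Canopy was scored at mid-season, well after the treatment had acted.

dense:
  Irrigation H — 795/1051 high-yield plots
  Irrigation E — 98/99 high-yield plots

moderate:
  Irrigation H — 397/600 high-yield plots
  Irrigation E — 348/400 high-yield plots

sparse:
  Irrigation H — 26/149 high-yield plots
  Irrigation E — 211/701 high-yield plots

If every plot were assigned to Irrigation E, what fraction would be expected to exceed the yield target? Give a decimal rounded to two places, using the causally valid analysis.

Irrigation E is higher inside every mid-season canopy stratum but Irrigation H is higher in aggregate. Whether to stratify depends on how mid-season canopy relates to the irrigation.
Because the irrigation influences mid-season canopy, mid-season canopy is a post-treatment mediator, not a confounder. Stratifying on it would bias the estimate; the causal effect is the crude pooled difference.
So P(outcome | do(Irrigation E)) is just the pooled rate for Irrigation E: 657/1200 = 0.547.

0.55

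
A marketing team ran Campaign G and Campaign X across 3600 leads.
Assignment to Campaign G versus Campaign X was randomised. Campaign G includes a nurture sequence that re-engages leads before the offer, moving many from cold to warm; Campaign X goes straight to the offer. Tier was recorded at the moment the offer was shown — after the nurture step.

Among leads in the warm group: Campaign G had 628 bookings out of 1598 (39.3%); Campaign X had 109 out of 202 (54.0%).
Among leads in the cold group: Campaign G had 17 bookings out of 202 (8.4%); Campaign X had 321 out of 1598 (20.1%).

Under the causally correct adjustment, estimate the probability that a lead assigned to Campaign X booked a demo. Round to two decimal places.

Engagement tier is downstream of the campaign. One should not condition on a consequence of treatment, so the overall rates are the right comparison.
So P(outcome | do(Campaign X)) is just the pooled rate for Campaign X: 430/1800 = 0.239.

0.24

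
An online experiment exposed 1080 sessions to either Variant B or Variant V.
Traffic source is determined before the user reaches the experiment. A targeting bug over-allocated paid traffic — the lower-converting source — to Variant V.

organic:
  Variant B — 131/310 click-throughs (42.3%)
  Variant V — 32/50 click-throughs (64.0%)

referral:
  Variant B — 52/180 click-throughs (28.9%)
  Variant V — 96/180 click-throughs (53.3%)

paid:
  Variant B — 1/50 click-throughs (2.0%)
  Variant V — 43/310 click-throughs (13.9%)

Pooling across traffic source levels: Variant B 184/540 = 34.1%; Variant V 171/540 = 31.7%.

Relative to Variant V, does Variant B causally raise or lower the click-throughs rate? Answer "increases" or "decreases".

decreases

The stratified and pooled comparisons disagree (Variant V wins within each traffic source; Variant B wins overall), so the answer turns on the causal role of traffic source.
The imbalance in traffic source arose from how sessions were allocated, not from anything the variant did; and traffic source independently affects the outcome. The pooled gap is confounded — condition on traffic source.
Within each level — organic: 42.3% vs 64.0%; referral: 28.9% vs 53.3%; paid: 2.0% vs 13.9% — Variant V is higher every time.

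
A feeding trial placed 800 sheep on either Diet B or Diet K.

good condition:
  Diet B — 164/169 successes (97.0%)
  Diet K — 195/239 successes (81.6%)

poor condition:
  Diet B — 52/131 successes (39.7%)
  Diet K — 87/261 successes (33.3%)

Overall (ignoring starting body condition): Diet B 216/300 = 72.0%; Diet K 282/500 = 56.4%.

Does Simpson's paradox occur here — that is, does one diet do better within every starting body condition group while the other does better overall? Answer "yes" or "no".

no

Within each starting body condition level (good condition 97.0% vs 81.6%; poor condition 39.7% vs 33.3%), Diet B has the higher rate every time. Pooled: 72.0% vs 56.4% — Diet B has the higher rate overall. They agree.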